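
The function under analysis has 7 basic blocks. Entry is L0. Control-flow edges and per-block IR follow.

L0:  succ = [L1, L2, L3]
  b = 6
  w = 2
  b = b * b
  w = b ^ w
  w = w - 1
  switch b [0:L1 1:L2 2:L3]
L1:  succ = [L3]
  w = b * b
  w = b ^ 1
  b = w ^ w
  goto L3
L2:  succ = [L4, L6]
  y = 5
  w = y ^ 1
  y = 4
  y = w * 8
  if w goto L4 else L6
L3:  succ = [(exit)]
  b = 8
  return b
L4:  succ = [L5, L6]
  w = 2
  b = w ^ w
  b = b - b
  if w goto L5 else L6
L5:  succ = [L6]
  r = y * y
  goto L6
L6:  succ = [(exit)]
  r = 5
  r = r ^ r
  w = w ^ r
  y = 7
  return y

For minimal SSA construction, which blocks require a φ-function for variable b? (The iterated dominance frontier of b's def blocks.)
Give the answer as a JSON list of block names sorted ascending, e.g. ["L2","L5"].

Answer: ["L3", "L6"]

Analysis:
idom tree: L1←L0 L2←L0 L3←L0 L4←L2 L5←L4 L6←L2
Dom at joins:
  L3: preds {L0,L1}: {L0} ∩ {L0,L1} = {L0}; idom=L0
  L6: preds {L2,L4,L5}: {L0,L2} ∩ {L0,L2,L4} ∩ {L0,L2,L4,L5} = {L0,L2}; idom=L2

DF walk-up:
  L3←L0: walk · to L0
  L3←L1: walk L1 to L0
  L6←L2: walk · to L2
  L6←L4: walk L4 to L2
  L6←L5: walk L5→L4 to L2
  L0 → ∅
  L1 → {L3}
  L2 → ∅
  L3 → ∅
  L4 → {L6}
  L5 → {L6}
  L6 → ∅

φ for b: defs {L0,L1,L3,L4}
  DF⁺ = {L3,L6}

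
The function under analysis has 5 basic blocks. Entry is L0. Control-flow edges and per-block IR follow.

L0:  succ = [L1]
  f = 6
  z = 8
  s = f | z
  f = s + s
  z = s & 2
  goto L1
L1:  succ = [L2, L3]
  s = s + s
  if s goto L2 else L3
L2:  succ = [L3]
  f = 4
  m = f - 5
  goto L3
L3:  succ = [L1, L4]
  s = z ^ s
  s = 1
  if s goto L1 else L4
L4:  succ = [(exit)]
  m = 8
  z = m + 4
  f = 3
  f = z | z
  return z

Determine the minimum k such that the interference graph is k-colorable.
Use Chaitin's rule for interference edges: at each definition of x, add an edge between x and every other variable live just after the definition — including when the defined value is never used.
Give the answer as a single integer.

Block summaries:
  L0 def {f,s,z} use ∅
  L1 def {s} use {s}
  L2 def {f,m} use ∅
  L3 def {s} use {s,z}
  L4 def {f,m,z} use ∅

Liveness:
  L0 li=∅ lo={s,z}
  L1 li={s,z} lo={s,z}
  L2 li={s,z} lo={s,z}
  L3 li={s,z} lo={s,z}
  L4 li=∅ lo=∅

Conflict graph:
  f — {s,z}
  m — {s,z}
  s — {f,m,z}
  z — {f,m,s}

Registers:
  {f,s,z} pairwise interfere (3-clique) ⇒ χ ≥ 3
  assign f→r2 m→r2 s→r0 z→r1 — no edge inside a register ⇒ χ ≤ 3
  χ = 3

Answer: 3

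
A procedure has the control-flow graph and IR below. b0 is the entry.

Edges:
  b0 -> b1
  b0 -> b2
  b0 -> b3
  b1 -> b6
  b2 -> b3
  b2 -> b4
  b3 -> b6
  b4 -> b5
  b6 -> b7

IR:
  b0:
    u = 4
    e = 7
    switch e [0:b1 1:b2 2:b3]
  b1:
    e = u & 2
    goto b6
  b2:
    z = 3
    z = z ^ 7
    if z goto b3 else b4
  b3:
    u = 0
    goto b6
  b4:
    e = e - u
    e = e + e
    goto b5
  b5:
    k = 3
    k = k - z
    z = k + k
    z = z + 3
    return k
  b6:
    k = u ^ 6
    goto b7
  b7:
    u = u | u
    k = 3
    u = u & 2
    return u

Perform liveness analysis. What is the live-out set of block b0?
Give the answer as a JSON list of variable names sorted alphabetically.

Answer: ["e", "u"]

Working:
Per-block:
  b0: def={e,u} ue=∅
  b1: def={e} ue={u}
  b2: def={z} ue=∅
  b3: def={u} ue=∅
  b4: def={e} ue={e,u}
  b5: def={k,z} ue={z}
  b6: def={k} ue={u}
  b7: def={k,u} ue={u}

Backward fixpoint:
  live b0: ∅→{e,u}
  live b1: {u}→{u}
  live b2: {e,u}→{e,u,z}
  live b3: ∅→{u}
  live b4: {e,u,z}→{z}
  live b5: {z}→∅
  live b6: {u}→{u}
  live b7: {u}→∅

live-out(b0) = ["e", "u"]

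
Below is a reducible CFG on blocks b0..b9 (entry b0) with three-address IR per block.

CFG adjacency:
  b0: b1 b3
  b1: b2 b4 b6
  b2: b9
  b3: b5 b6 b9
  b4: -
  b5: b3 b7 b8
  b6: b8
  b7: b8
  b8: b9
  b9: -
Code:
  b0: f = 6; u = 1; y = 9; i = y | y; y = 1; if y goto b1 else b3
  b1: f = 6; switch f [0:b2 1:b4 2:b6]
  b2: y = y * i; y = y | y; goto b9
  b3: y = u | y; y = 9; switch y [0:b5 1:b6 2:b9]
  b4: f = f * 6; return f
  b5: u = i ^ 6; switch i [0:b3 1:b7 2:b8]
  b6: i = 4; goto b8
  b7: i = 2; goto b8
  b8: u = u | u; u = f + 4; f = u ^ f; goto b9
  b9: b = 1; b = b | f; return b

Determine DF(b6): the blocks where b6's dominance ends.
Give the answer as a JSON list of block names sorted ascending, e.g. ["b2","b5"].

idom tree: b1←b0 b2←b1 b3←b0 b4←b1 b5←b3 b6←b0 b7←b5 b8←b0 b9←b0
Join-block Dom:
  b3: preds {b0,b5}: {b0} ∩ {b0,b3,b5} = {b0}; idom=b0
  b6: preds {b1,b3}: {b0,b1} ∩ {b0,b3} = {b0}; idom=b0
  b8: preds {b5,b6,b7}: {b0,b3,b5} ∩ {b0,b6} ∩ {b0,b3,b5,b7} = {b0}; idom=b0
  b9: preds {b2,b3,b8}: {b0,b1,b2} ∩ {b0,b3} ∩ {b0,b8} = {b0}; idom=b0

DF derivation:
  join b3 pred b0: · stop@b0
  join b3 pred b5: b5→b3 stop@b0
  join b6 pred b1: b1 stop@b0
  join b6 pred b3: b3 stop@b0
  join b8 pred b5: b5→b3 stop@b0
  join b8 pred b6: b6 stop@b0
  join b8 pred b7: b7→b5→b3 stop@b0
  join b9 pred b2: b2→b1 stop@b0
  join b9 pred b3: b3 stop@b0
  join b9 pred b8: b8 stop@b0
  DF(b0)=∅
  DF(b1)={b6,b9}
  DF(b2)={b9}
  DF(b3)={b3,b6,b8,b9}
  DF(b4)=∅
  DF(b5)={b3,b8}
  DF(b6)={b8}
  DF(b7)={b8}
  DF(b8)={b9}
  DF(b9)=∅

DF(b6) = ["b8"]

Answer: ["b8"]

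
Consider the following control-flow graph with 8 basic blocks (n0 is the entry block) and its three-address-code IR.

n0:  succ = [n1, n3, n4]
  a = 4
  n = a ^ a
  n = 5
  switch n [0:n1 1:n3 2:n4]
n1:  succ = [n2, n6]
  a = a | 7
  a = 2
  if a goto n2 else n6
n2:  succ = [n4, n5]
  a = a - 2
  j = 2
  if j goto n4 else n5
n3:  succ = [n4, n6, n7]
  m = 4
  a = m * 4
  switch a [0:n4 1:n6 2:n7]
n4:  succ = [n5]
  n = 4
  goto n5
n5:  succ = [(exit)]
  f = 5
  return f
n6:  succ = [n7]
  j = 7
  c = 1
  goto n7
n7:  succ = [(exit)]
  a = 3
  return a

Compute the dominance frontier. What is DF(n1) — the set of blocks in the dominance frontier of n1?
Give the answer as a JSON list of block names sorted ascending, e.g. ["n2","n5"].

Answer: ["n4", "n5", "n6"]

Derivation:
idom tree: n1←n0 n2←n1 n3←n0 n4←n0 n5←n0 n6←n0 n7←n0
Dom at joins:
  n4: preds {n0,n2,n3}: {n0} ∩ {n0,n1,n2} ∩ {n0,n3} = {n0}; idom=n0
  n5: preds {n2,n4}: {n0,n1,n2} ∩ {n0,n4} = {n0}; idom=n0
  n6: preds {n1,n3}: {n0,n1} ∩ {n0,n3} = {n0}; idom=n0
  n7: preds {n3,n6}: {n0,n3} ∩ {n0,n6} = {n0}; idom=n0

DF derivation:
  n4←n0: walk · to n0
  n4←n2: walk n2→n1 to n0
  n4←n3: walk n3 to n0
  n5←n2: walk n2→n1 to n0
  n5←n4: walk n4 to n0
  n6←n1: walk n1 to n0
  n6←n3: walk n3 to n0
  n7←n3: walk n3 to n0
  n7←n6: walk n6 to n0
  DF(n0)=∅
  DF(n1)={n4,n5,n6}
  DF(n2)={n4,n5}
  DF(n3)={n4,n6,n7}
  DF(n4)={n5}
  DF(n5)=∅
  DF(n6)={n7}
  DF(n7)=∅

DF(n1) = ["n4", "n5", "n6"]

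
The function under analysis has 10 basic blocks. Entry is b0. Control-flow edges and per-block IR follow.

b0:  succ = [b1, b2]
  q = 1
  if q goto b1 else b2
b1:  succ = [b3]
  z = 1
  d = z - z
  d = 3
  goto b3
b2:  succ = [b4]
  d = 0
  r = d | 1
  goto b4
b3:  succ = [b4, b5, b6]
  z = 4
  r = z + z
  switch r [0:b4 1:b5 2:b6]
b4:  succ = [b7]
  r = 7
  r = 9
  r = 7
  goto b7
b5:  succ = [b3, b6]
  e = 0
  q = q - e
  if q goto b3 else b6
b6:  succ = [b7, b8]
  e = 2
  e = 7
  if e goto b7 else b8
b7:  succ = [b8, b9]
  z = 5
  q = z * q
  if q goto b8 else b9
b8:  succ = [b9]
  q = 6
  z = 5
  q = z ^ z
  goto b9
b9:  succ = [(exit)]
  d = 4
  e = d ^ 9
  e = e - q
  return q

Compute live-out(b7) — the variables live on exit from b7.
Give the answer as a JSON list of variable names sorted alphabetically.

Per-block:
  b0 def {q} use ∅
  b1 def {d,z} use ∅
  b2 def {d,r} use ∅
  b3 def {r,z} use ∅
  b4 def {r} use ∅
  b5 def {e,q} use {q}
  b6 def {e} use ∅
  b7 def {q,z} use {q}
  b8 def {q,z} use ∅
  b9 def {d,e} use {q}

Backward fixpoint:
  b0 li=∅ lo={q}
  b1 li={q} lo={q}
  b2 li={q} lo={q}
  b3 li={q} lo={q}
  b4 li={q} lo={q}
  b5 li={q} lo={q}
  b6 li={q} lo={q}
  b7 li={q} lo={q}
  b8 li=∅ lo={q}
  b9 li={q} lo=∅

live-out(b7) = ["q"]

Answer: ["q"]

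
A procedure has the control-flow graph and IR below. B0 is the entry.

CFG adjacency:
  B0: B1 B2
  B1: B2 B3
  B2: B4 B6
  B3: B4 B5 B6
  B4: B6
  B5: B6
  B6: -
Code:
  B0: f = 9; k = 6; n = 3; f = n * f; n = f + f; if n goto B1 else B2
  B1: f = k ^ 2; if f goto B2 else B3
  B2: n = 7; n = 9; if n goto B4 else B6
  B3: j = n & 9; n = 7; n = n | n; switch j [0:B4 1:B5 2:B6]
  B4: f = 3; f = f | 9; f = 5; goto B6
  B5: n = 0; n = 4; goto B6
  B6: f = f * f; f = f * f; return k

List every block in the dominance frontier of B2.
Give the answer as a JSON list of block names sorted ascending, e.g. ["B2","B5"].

Answer: ["B4", "B6"]

Working:
idom tree: B1←B0 B2←B0 B3←B1 B4←B0 B5←B3 B6←B0
Dom at joins:
  B2: preds {B0,B1}: {B0} ∩ {B0,B1} = {B0}; idom=B0
  B4: preds {B2,B3}: {B0,B2} ∩ {B0,B1,B3} = {B0}; idom=B0
  B6: preds {B2,B3,B4,B5}: {B0,B2} ∩ {B0,B1,B3} ∩ {B0,B4} ∩ {B0,B1,B3,B5} = {B0}; idom=B0

DF walk-up:
  join B2 pred B0: · stop@B0
  join B2 pred B1: B1 stop@B0
  join B4 pred B2: B2 stop@B0
  join B4 pred B3: B3→B1 stop@B0
  join B6 pred B2: B2 stop@B0
  join B6 pred B3: B3→B1 stop@B0
  join B6 pred B4: B4 stop@B0
  join B6 pred B5: B5→B3→B1 stop@B0
  DF(B0)=∅
  DF(B1)={B2,B4,B6}
  DF(B2)={B4,B6}
  DF(B3)={B4,B6}
  DF(B4)={B6}
  DF(B5)={B6}
  DF(B6)=∅

DF(B2) = ["B4", "B6"]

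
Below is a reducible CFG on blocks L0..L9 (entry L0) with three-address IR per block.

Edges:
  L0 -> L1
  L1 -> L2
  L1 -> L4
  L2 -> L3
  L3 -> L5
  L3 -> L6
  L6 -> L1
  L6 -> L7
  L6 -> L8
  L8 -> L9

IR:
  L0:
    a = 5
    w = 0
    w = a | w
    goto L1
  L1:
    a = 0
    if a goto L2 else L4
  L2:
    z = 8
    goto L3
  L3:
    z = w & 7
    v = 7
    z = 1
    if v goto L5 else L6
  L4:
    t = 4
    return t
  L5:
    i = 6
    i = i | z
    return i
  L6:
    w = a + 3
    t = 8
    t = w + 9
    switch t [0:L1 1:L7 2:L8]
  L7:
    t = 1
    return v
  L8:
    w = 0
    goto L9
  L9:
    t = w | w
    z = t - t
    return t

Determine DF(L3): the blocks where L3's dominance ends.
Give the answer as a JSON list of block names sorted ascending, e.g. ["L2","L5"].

Answer: ["L1"]

Analysis:
idom tree: L1←L0 L2←L1 L3←L2 L4←L1 L5←L3 L6←L3 L7←L6 L8←L6 L9←L8
Join-block Dom:
  L1: preds {L0,L6}: {L0} ∩ {L0,L1,L2,L3,L6} = {L0}; idom=L0

DF derivation:
  join L1 pred L0: · stop@L0
  join L1 pred L6: L6→L3→L2→L1 stop@L0
  L0: DF=∅
  L1: DF={L1}
  L2: DF={L1}
  L3: DF={L1}
  L4: DF=∅
  L5: DF=∅
  L6: DF={L1}
  L7: DF=∅
  L8: DF=∅
  L9: DF=∅

DF(L3) = ["L1"]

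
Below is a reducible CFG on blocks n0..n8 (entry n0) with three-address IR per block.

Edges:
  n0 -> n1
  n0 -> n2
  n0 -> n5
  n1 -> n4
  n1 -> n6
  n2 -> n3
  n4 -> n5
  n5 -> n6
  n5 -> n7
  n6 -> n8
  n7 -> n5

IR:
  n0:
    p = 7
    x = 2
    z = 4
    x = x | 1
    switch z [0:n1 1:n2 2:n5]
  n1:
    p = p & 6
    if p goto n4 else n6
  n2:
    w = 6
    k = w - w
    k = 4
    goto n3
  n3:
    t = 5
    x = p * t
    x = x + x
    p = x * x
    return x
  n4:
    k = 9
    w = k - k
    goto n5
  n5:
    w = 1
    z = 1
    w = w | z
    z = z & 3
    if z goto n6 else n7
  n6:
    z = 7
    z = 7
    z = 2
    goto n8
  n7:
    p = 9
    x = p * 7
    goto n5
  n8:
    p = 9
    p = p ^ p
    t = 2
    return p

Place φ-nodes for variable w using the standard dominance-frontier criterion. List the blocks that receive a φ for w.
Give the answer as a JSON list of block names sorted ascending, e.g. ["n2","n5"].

Answer: ["n5", "n6"]

Derivation:
idom tree: n1←n0 n2←n0 n3←n2 n4←n1 n5←n0 n6←n0 n7←n5 n8←n6
Join-block Dom:
  n5: preds {n0,n4,n7}: {n0} ∩ {n0,n1,n4} ∩ {n0,n5,n7} = {n0}; idom=n0
  n6: preds {n1,n5}: {n0,n1} ∩ {n0,n5} = {n0}; idom=n0

DF walk-up:
  join n5 pred n0: · stop@n0
  join n5 pred n4: n4→n1 stop@n0
  join n5 pred n7: n7→n5 stop@n0
  join n6 pred n1: n1 stop@n0
  join n6 pred n5: n5 stop@n0
  n0 → ∅
  n1 → {n5,n6}
  n2 → ∅
  n3 → ∅
  n4 → {n5}
  n5 → {n5,n6}
  n6 → ∅
  n7 → {n5}
  n8 → ∅

φ for w: defs {n2,n4,n5}
  DF⁺ = {n5,n6}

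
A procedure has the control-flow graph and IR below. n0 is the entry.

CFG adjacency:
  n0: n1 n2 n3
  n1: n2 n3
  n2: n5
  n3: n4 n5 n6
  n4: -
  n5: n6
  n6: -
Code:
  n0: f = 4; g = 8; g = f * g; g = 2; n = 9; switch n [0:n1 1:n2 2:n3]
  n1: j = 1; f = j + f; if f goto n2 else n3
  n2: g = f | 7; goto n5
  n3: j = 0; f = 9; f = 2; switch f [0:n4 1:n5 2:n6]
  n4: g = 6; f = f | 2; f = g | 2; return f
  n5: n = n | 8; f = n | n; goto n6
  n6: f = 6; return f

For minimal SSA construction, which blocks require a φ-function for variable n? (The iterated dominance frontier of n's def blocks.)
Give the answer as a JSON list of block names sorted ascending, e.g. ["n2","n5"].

idom tree: n1←n0 n2←n0 n3←n0 n4←n3 n5←n0 n6←n0
Join-block Dom:
  n2: preds {n0,n1}: {n0} ∩ {n0,n1} = {n0}; idom=n0
  n3: preds {n0,n1}: {n0} ∩ {n0,n1} = {n0}; idom=n0
  n5: preds {n2,n3}: {n0,n2} ∩ {n0,n3} = {n0}; idom=n0
  n6: preds {n3,n5}: {n0,n3} ∩ {n0,n5} = {n0}; idom=n0

Frontier:
  join n2 pred n0: · stop@n0
  join n2 pred n1: n1 stop@n0
  join n3 pred n0: · stop@n0
  join n3 pred n1: n1 stop@n0
  join n5 pred n2: n2 stop@n0
  join n5 pred n3: n3 stop@n0
  join n6 pred n3: n3 stop@n0
  join n6 pred n5: n5 stop@n0
  n0: DF=∅
  n1: DF={n2,n3}
  n2: DF={n5}
  n3: DF={n5,n6}
  n4: DF=∅
  n5: DF={n6}
  n6: DF=∅

φ for n: defs {n0,n5}
  DF⁺ = {n6}

Answer: ["n6"]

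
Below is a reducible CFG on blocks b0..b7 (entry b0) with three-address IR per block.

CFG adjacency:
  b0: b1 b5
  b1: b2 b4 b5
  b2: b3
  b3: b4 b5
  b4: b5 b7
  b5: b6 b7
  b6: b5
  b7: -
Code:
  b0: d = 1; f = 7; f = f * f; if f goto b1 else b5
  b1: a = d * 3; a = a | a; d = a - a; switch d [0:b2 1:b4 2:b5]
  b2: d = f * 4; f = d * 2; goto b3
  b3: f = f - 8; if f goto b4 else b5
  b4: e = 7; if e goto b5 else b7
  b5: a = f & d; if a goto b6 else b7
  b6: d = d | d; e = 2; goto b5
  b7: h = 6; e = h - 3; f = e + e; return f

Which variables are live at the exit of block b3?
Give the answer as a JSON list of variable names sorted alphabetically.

Answer: ["d", "f"]

Analysis:
Per-block:
  b0 def {d,f} use ∅
  b1 def {a,d} use {d}
  b2 def {d,f} use {f}
  b3 def {f} use {f}
  b4 def {e} use ∅
  b5 def {a} use {d,f}
  b6 def {d,e} use {d}
  b7 def {e,f,h} use ∅

Backward fixpoint:
  live b0: ∅→{d,f}
  live b1: {d,f}→{d,f}
  live b2: {f}→{d,f}
  live b3: {d,f}→{d,f}
  live b4: {d,f}→{d,f}
  live b5: {d,f}→{d,f}
  live b6: {d,f}→{d,f}
  live b7: ∅→∅

live-out(b3) = ["d", "f"]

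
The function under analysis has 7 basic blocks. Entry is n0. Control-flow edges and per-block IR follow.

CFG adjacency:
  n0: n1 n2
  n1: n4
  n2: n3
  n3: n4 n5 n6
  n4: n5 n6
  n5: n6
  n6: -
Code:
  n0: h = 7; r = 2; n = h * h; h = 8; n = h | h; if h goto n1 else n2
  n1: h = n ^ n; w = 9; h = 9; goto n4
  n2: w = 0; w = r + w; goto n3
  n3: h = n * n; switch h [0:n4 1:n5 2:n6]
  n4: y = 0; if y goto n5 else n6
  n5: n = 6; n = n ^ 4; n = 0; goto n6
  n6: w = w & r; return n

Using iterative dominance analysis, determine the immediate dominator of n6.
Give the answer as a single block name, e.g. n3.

Answer: n0

Derivation:
idom tree: n1←n0 n2←n0 n3←n2 n4←n0 n5←n0 n6←n0
Dom∩ at merges:
  n4: preds {n1,n3}: {n0,n1} ∩ {n0,n2,n3} = {n0}; idom=n0
  n5: preds {n3,n4}: {n0,n2,n3} ∩ {n0,n4} = {n0}; idom=n0
  n6: preds {n3,n4,n5}: {n0,n2,n3} ∩ {n0,n4} ∩ {n0,n5} = {n0}; idom=n0

idom(n6) = n0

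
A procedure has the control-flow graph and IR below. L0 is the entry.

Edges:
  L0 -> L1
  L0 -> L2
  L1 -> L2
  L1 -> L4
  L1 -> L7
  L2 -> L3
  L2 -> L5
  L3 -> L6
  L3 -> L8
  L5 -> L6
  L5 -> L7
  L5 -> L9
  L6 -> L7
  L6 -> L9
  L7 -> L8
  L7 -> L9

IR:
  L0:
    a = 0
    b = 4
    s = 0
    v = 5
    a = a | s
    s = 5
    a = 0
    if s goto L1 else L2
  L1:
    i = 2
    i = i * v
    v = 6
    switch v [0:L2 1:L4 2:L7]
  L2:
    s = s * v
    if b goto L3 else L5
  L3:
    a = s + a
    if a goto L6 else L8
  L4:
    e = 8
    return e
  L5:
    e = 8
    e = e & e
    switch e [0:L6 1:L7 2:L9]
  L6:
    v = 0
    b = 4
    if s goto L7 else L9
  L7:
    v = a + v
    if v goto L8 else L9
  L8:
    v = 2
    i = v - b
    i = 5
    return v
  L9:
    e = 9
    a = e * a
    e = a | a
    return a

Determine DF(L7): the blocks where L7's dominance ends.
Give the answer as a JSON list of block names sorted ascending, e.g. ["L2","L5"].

idom tree: L1←L0 L2←L0 L3←L2 L4←L1 L5←L2 L6←L2 L7←L0 L8←L0 L9←L0
Dom∩ at merges:
  L2: preds {L0,L1}: {L0} ∩ {L0,L1} = {L0}; idom=L0
  L6: preds {L3,L5}: {L0,L2,L3} ∩ {L0,L2,L5} = {L0,L2}; idom=L2
  L7: preds {L1,L5,L6}: {L0,L1} ∩ {L0,L2,L5} ∩ {L0,L2,L6} = {L0}; idom=L0
  L8: preds {L3,L7}: {L0,L2,L3} ∩ {L0,L7} = {L0}; idom=L0
  L9: preds {L5,L6,L7}: {L0,L2,L5} ∩ {L0,L2,L6} ∩ {L0,L7} = {L0}; idom=L0

DF derivation:
  join L2 pred L0: · stop@L0
  join L2 pred L1: L1 stop@L0
  join L6 pred L3: L3 stop@L2
  join L6 pred L5: L5 stop@L2
  join L7 pred L1: L1 stop@L0
  join L7 pred L5: L5→L2 stop@L0
  join L7 pred L6: L6→L2 stop@L0
  join L8 pred L3: L3→L2 stop@L0
  join L8 pred L7: L7 stop@L0
  join L9 pred L5: L5→L2 stop@L0
  join L9 pred L6: L6→L2 stop@L0
  join L9 pred L7: L7 stop@L0
  L0 → ∅
  L1 → {L2,L7}
  L2 → {L7,L8,L9}
  L3 → {L6,L8}
  L4 → ∅
  L5 → {L6,L7,L9}
  L6 → {L7,L9}
  L7 → {L8,L9}
  L8 → ∅
  L9 → ∅

DF(L7) = ["L8", "L9"]

Answer: ["L8", "L9"]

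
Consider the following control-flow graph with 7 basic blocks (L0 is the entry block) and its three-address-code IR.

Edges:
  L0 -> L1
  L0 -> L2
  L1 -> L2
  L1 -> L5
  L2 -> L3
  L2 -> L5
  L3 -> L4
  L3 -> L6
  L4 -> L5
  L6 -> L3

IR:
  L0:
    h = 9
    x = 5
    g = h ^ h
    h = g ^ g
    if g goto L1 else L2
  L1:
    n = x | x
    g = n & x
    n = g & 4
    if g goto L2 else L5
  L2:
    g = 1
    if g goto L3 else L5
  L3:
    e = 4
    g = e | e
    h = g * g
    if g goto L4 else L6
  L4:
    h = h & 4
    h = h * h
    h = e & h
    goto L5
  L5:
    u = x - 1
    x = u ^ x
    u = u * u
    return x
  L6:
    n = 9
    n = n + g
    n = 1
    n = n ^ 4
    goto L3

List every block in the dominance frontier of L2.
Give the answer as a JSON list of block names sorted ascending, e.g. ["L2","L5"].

idom tree: L1←L0 L2←L0 L3←L2 L4←L3 L5←L0 L6←L3
Dom∩ at merges:
  L2: preds {L0,L1}: {L0} ∩ {L0,L1} = {L0}; idom=L0
  L3: preds {L2,L6}: {L0,L2} ∩ {L0,L2,L3,L6} = {L0,L2}; idom=L2
  L5: preds {L1,L2,L4}: {L0,L1} ∩ {L0,L2} ∩ {L0,L2,L3,L4} = {L0}; idom=L0

Frontier:
  L2←L0: walk · to L0
  L2←L1: walk L1 to L0
  L3←L2: walk · to L2
  L3←L6: walk L6→L3 to L2
  L5←L1: walk L1 to L0
  L5←L2: walk L2 to L0
  L5←L4: walk L4→L3→L2 to L0
  L0 → ∅
  L1 → {L2,L5}
  L2 → {L5}
  L3 → {L3,L5}
  L4 → {L5}
  L5 → ∅
  L6 → {L3}

DF(L2) = ["L5"]

Answer: ["L5"]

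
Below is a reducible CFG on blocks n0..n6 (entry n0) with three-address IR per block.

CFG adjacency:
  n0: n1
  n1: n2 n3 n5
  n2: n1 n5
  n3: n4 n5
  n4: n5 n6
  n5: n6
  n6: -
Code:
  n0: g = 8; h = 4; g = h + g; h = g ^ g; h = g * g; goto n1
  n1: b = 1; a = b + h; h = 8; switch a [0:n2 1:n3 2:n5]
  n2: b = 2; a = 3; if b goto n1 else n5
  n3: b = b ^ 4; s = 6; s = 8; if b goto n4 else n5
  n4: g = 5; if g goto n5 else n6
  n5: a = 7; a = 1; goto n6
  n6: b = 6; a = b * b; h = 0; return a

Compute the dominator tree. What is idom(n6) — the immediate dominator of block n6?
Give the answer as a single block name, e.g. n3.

idom tree: n1←n0 n2←n1 n3←n1 n4←n3 n5←n1 n6←n1
Join-block Dom:
  n1: preds {n0,n2}: {n0} ∩ {n0,n1,n2} = {n0}; idom=n0
  n5: preds {n1,n2,n3,n4}: {n0,n1} ∩ {n0,n1,n2} ∩ {n0,n1,n3} ∩ {n0,n1,n3,n4} = {n0,n1}; idom=n1
  n6: preds {n4,n5}: {n0,n1,n3,n4} ∩ {n0,n1,n5} = {n0,n1}; idom=n1

idom(n6) = n1

Answer: n1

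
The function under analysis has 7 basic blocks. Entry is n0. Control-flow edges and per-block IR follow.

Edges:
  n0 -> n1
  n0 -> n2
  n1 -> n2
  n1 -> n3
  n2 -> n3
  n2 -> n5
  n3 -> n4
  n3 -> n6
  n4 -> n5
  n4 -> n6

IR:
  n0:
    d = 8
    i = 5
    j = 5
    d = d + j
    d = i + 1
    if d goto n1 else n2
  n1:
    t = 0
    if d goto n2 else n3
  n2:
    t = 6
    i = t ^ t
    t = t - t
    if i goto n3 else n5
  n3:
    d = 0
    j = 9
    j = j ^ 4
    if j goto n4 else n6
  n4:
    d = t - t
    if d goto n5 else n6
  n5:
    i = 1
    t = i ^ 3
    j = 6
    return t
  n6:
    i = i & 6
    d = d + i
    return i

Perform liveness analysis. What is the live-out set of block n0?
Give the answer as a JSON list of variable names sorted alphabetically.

Answer: ["d", "i"]

Derivation:
def/use:
  n0 def {d,i,j} use ∅
  n1 def {t} use {d}
  n2 def {i,t} use ∅
  n3 def {d,j} use ∅
  n4 def {d} use {t}
  n5 def {i,j,t} use ∅
  n6 def {d,i} use {d,i}

Liveness:
  n0: in=∅ out={d,i}
  n1: in={d,i} out={i,t}
  n2: in=∅ out={i,t}
  n3: in={i,t} out={d,i,t}
  n4: in={i,t} out={d,i}
  n5: in=∅ out=∅
  n6: in={d,i} out=∅

live-out(n0) = ["d", "i"]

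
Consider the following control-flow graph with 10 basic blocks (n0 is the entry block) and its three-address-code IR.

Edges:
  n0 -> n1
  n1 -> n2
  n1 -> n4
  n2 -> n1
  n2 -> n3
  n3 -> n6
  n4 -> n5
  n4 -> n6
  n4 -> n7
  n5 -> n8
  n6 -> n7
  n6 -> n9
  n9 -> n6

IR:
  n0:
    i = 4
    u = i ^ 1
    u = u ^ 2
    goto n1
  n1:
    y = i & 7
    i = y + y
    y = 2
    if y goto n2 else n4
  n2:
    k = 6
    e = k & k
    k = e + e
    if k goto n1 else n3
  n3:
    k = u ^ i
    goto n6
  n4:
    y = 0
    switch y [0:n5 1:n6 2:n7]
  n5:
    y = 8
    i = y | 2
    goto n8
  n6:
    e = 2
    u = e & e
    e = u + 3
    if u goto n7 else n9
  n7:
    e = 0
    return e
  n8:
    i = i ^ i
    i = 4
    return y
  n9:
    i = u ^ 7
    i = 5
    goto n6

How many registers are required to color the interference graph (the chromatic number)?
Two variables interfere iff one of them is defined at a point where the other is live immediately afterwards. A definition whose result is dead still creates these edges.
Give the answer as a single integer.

Answer: 3

Derivation:
Per-block:
  n0: def={i,u} ue=∅
  n1: def={i,y} ue={i}
  n2: def={e,k} ue=∅
  n3: def={k} ue={i,u}
  n4: def={y} ue=∅
  n5: def={i,y} ue=∅
  n6: def={e,u} ue=∅
  n7: def={e} ue=∅
  n8: def={i} ue={i,y}
  n9: def={i} ue={u}

Backward fixpoint:
  live n0: ∅→{i,u}
  live n1: {i,u}→{i,u}
  live n2: {i,u}→{i,u}
  live n3: {i,u}→∅
  live n4: ∅→∅
  live n5: ∅→{i,y}
  live n6: ∅→{u}
  live n7: ∅→∅
  live n8: {i,y}→∅
  live n9: {u}→∅

Interfere edges:
  e — {i,u}
  i — {e,k,u,y}
  k — {i,u}
  u — {e,i,k,y}
  y — {i,u}

Colouring:
  clique {e,i,u} ⇒ need ≥ 3
  3-colouring: R0={i}  R1={u}  R2={e,k,y}
  χ = 3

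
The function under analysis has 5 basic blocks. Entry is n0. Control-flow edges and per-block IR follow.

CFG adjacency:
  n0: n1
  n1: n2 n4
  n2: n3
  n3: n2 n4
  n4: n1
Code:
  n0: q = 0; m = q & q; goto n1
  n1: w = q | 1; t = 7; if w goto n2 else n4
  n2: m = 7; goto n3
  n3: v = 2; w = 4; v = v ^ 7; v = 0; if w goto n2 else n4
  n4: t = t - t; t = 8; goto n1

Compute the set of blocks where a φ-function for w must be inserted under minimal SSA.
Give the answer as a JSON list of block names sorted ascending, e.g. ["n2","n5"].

idom tree: n1←n0 n2←n1 n3←n2 n4←n1
Dom∩ at merges:
  n1: preds {n0,n4}: {n0} ∩ {n0,n1,n4} = {n0}; idom=n0
  n2: preds {n1,n3}: {n0,n1} ∩ {n0,n1,n2,n3} = {n0,n1}; idom=n1
  n4: preds {n1,n3}: {n0,n1} ∩ {n0,n1,n2,n3} = {n0,n1}; idom=n1

Frontier:
  join n1 pred n0: · stop@n0
  join n1 pred n4: n4→n1 stop@n0
  join n2 pred n1: · stop@n1
  join n2 pred n3: n3→n2 stop@n1
  join n4 pred n1: · stop@n1
  join n4 pred n3: n3→n2 stop@n1
  DF(n0)=∅
  DF(n1)={n1}
  DF(n2)={n2,n4}
  DF(n3)={n2,n4}
  DF(n4)={n1}

φ for w: defs {n1,n3}
  DF⁺ = {n1,n2,n4}

Answer: ["n1", "n2", "n4"]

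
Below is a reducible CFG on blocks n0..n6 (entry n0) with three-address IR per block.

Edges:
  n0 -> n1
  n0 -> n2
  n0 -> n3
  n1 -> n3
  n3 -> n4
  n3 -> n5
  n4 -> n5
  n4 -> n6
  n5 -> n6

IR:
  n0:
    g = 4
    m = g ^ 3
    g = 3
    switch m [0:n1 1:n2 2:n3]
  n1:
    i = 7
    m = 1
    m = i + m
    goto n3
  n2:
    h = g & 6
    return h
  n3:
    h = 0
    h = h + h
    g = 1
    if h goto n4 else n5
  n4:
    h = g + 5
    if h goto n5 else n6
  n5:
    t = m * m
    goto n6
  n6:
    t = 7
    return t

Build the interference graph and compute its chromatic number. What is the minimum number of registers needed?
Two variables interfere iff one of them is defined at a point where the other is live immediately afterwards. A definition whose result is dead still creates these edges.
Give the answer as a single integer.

Block summaries:
  n0: {g,m} / ∅
  n1: {i,m} / ∅
  n2: {h} / {g}
  n3: {g,h} / ∅
  n4: {h} / {g}
  n5: {t} / {m}
  n6: {t} / ∅

Backward fixpoint:
  live n0: ∅→{g,m}
  live n1: ∅→{m}
  live n2: {g}→∅
  live n3: {m}→{g,m}
  live n4: {g,m}→{m}
  live n5: {m}→∅
  live n6: ∅→∅

Interfere edges:
  g — {h,m}
  h — {g,m}
  i — {m}
  m — {g,h,i}
  t — ∅

Chromatic number:
  {g,h,m} pairwise interfere (3-clique) ⇒ χ ≥ 3
  3-colouring: R0={m,t}  R1={g,i}  R2={h}
  χ = 3

Answer: 3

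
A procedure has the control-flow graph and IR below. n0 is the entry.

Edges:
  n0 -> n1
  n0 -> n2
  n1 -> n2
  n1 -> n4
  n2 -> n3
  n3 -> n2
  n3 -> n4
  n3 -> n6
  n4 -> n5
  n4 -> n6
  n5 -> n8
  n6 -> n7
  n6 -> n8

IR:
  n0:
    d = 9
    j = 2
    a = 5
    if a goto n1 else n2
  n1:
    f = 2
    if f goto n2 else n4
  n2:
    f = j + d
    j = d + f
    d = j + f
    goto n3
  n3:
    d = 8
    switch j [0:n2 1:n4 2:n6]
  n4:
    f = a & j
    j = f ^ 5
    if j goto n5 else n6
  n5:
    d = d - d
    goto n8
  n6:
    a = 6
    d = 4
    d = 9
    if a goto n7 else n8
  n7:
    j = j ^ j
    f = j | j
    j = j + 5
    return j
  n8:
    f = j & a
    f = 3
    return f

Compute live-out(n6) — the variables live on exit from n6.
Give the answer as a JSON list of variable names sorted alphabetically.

Answer: ["a", "j"]

Derivation:
Block summaries:
  n0: def={a,d,j} ue=∅
  n1: def={f} ue=∅
  n2: def={d,f,j} ue={d,j}
  n3: def={d} ue={j}
  n4: def={f,j} ue={a,j}
  n5: def={d} ue={d}
  n6: def={a,d} ue=∅
  n7: def={f,j} ue={j}
  n8: def={f} ue={a,j}

Live sets:
  live n0: ∅→{a,d,j}
  live n1: {a,d,j}→{a,d,j}
  live n2: {a,d,j}→{a,j}
  live n3: {a,j}→{a,d,j}
  live n4: {a,d,j}→{a,d,j}
  live n5: {a,d,j}→{a,j}
  live n6: {j}→{a,j}
  live n7: {j}→∅
  live n8: {a,j}→∅

live-out(n6) = ["a", "j"]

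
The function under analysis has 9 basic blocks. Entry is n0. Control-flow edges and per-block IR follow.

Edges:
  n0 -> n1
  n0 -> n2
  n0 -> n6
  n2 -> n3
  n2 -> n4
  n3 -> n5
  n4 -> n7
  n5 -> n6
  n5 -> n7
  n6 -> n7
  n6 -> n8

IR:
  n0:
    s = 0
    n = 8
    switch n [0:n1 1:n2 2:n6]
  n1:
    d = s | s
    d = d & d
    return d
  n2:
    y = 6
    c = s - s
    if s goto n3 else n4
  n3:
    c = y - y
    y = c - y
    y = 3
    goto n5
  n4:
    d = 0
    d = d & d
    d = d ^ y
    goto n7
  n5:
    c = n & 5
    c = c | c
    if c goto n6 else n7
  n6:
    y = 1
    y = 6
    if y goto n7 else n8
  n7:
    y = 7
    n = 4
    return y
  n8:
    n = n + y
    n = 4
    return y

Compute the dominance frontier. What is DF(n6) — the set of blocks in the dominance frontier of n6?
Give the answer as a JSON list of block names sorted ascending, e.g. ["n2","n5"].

Answer: ["n7"]

Analysis:
idom tree: n1←n0 n2←n0 n3←n2 n4←n2 n5←n3 n6←n0 n7←n0 n8←n6
Dom at joins:
  n6: preds {n0,n5}: {n0} ∩ {n0,n2,n3,n5} = {n0}; idom=n0
  n7: preds {n4,n5,n6}: {n0,n2,n4} ∩ {n0,n2,n3,n5} ∩ {n0,n6} = {n0}; idom=n0

DF derivation:
  join n6 pred n0: · stop@n0
  join n6 pred n5: n5→n3→n2 stop@n0
  join n7 pred n4: n4→n2 stop@n0
  join n7 pred n5: n5→n3→n2 stop@n0
  join n7 pred n6: n6 stop@n0
  n0: DF=∅
  n1: DF=∅
  n2: DF={n6,n7}
  n3: DF={n6,n7}
  n4: DF={n7}
  n5: DF={n6,n7}
  n6: DF={n7}
  n7: DF=∅
  n8: DF=∅

DF(n6) = ["n7"]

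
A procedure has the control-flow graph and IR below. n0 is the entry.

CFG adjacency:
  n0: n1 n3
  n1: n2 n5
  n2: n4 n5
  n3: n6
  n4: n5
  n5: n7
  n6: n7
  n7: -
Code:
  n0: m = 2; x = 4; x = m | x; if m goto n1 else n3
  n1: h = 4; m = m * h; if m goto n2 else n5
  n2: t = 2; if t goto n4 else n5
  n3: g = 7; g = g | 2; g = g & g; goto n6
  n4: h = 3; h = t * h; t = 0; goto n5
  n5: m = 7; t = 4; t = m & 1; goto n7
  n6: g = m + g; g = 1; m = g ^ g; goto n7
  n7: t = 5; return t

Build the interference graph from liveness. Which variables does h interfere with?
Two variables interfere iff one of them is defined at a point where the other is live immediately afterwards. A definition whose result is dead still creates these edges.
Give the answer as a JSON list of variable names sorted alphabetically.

Answer: ["m", "t"]

Analysis:
Per-block:
  n0: def={m,x} ue=∅
  n1: def={h,m} ue={m}
  n2: def={t} ue=∅
  n3: def={g} ue=∅
  n4: def={h,t} ue={t}
  n5: def={m,t} ue=∅
  n6: def={g,m} ue={g,m}
  n7: def={t} ue=∅

Live sets:
  live n0: ∅→{m}
  live n1: {m}→∅
  live n2: ∅→{t}
  live n3: {m}→{g,m}
  live n4: {t}→∅
  live n5: ∅→∅
  live n6: {g,m}→∅
  live n7: ∅→∅

Conflict graph:
  g↔{m}
  h↔{m,t}
  m↔{g,h,t,x}
  t↔{h,m}
  x↔{m}

N(h) = ["m", "t"]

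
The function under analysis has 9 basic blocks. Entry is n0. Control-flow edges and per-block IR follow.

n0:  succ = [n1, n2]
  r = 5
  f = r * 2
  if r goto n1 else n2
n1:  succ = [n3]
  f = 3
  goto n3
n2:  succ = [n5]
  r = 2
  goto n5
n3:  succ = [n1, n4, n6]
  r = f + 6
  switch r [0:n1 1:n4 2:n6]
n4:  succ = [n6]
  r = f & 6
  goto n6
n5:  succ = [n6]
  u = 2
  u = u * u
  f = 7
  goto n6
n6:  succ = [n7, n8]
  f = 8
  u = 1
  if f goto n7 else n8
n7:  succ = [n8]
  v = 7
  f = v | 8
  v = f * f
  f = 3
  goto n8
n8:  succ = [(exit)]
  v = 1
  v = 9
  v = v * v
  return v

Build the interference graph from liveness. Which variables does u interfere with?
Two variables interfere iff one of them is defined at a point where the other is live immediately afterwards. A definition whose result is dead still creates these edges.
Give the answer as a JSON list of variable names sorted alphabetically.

Answer: ["f"]

Analysis:
def/use:
  n0 def {f,r} use ∅
  n1 def {f} use ∅
  n2 def {r} use ∅
  n3 def {r} use {f}
  n4 def {r} use {f}
  n5 def {f,u} use ∅
  n6 def {f,u} use ∅
  n7 def {f,v} use ∅
  n8 def {v} use ∅

Backward fixpoint:
  n0: in=∅ out=∅
  n1: in=∅ out={f}
  n2: in=∅ out=∅
  n3: in={f} out={f}
  n4: in={f} out=∅
  n5: in=∅ out=∅
  n6: in=∅ out=∅
  n7: in=∅ out=∅
  n8: in=∅ out=∅

Interfere edges:
  f↔{r,u}
  r↔{f}
  u↔{f}
  v↔∅

N(u) = ["f"]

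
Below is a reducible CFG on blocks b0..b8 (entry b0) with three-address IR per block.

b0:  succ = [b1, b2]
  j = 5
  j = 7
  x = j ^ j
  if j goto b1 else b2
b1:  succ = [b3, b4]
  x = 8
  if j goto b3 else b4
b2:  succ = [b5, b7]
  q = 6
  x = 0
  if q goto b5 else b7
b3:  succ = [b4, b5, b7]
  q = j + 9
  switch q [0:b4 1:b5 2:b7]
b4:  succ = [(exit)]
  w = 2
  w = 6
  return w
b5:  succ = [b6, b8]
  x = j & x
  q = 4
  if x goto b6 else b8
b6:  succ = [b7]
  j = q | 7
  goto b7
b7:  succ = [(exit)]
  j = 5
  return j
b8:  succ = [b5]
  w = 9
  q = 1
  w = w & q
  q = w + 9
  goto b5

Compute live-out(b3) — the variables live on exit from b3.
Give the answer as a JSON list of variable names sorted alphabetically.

Block summaries:
  b0: def={j,x} ue=∅
  b1: def={x} ue={j}
  b2: def={q,x} ue=∅
  b3: def={q} ue={j}
  b4: def={w} ue=∅
  b5: def={q,x} ue={j,x}
  b6: def={j} ue={q}
  b7: def={j} ue=∅
  b8: def={q,w} ue=∅

Backward fixpoint:
  live b0: ∅→{j}
  live b1: {j}→{j,x}
  live b2: {j}→{j,x}
  live b3: {j,x}→{j,x}
  live b4: ∅→∅
  live b5: {j,x}→{j,q,x}
  live b6: {q}→∅
  live b7: ∅→∅
  live b8: {j,x}→{j,x}

live-out(b3) = ["j", "x"]

Answer: ["j", "x"]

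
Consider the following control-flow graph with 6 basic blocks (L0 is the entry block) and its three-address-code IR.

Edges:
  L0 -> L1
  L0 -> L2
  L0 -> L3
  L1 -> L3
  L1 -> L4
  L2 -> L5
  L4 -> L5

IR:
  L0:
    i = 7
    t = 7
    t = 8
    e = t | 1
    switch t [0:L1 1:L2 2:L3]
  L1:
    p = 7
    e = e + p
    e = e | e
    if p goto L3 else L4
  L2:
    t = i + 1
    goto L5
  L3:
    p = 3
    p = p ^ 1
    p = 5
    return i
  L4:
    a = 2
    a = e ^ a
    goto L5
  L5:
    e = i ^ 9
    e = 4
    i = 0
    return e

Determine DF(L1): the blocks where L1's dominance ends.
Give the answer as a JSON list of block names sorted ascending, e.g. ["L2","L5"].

idom tree: L1←L0 L2←L0 L3←L0 L4←L1 L5←L0
Dom at joins:
  L3: preds {L0,L1}: {L0} ∩ {L0,L1} = {L0}; idom=L0
  L5: preds {L2,L4}: {L0,L2} ∩ {L0,L1,L4} = {L0}; idom=L0

DF walk-up:
  L3←L0: walk · to L0
  L3←L1: walk L1 to L0
  L5←L2: walk L2 to L0
  L5←L4: walk L4→L1 to L0
  DF(L0)=∅
  DF(L1)={L3,L5}
  DF(L2)={L5}
  DF(L3)=∅
  DF(L4)={L5}
  DF(L5)=∅

DF(L1) = ["L3", "L5"]

Answer: ["L3", "L5"]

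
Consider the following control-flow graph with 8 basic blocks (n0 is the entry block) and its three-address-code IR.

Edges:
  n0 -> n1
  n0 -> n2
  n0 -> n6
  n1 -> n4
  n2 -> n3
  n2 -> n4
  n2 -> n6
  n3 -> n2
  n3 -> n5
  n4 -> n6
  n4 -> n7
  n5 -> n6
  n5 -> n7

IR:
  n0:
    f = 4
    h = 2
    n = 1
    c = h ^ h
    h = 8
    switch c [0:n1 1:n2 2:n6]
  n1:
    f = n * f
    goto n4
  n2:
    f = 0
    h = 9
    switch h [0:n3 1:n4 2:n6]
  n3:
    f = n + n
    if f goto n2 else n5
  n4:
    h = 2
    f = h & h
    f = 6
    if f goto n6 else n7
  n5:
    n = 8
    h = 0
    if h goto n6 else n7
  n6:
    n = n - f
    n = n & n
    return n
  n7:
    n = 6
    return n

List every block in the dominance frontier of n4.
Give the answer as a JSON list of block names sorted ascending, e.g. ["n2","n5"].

idom tree: n1←n0 n2←n0 n3←n2 n4←n0 n5←n3 n6←n0 n7←n0
Dom at joins:
  n2: preds {n0,n3}: {n0} ∩ {n0,n2,n3} = {n0}; idom=n0
  n4: preds {n1,n2}: {n0,n1} ∩ {n0,n2} = {n0}; idom=n0
  n6: preds {n0,n2,n4,n5}: {n0} ∩ {n0,n2} ∩ {n0,n4} ∩ {n0,n2,n3,n5} = {n0}; idom=n0
  n7: preds {n4,n5}: {n0,n4} ∩ {n0,n2,n3,n5} = {n0}; idom=n0

DF derivation:
  n2←n0: walk · to n0
  n2←n3: walk n3→n2 to n0
  n4←n1: walk n1 to n0
  n4←n2: walk n2 to n0
  n6←n0: walk · to n0
  n6←n2: walk n2 to n0
  n6←n4: walk n4 to n0
  n6←n5: walk n5→n3→n2 to n0
  n7←n4: walk n4 to n0
  n7←n5: walk n5→n3→n2 to n0
  n0 → ∅
  n1 → {n4}
  n2 → {n2,n4,n6,n7}
  n3 → {n2,n6,n7}
  n4 → {n6,n7}
  n5 → {n6,n7}
  n6 → ∅
  n7 → ∅

DF(n4) = ["n6", "n7"]

Answer: ["n6", "n7"]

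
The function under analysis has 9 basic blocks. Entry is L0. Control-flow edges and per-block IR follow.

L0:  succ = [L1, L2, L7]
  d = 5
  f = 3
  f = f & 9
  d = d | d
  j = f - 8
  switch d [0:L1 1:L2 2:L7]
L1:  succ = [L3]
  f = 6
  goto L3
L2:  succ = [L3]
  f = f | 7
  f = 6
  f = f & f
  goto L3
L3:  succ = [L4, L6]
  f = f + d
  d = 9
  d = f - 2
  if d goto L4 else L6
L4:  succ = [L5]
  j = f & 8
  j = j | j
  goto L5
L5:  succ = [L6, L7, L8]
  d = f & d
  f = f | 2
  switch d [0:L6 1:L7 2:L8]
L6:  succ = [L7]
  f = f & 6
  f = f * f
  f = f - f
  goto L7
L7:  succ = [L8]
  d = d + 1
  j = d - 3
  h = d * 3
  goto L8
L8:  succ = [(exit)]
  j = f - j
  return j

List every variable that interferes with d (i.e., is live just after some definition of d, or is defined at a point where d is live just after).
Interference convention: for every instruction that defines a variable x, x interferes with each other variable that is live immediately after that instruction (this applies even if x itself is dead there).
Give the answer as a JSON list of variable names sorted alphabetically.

def/use:
  L0 def {d,f,j} use ∅
  L1 def {f} use ∅
  L2 def {f} use {f}
  L3 def {d,f} use {d,f}
  L4 def {j} use {f}
  L5 def {d,f} use {d,f}
  L6 def {f} use {f}
  L7 def {d,h,j} use {d}
  L8 def {j} use {f,j}

Live sets:
  L0 li=∅ lo={d,f}
  L1 li={d} lo={d,f}
  L2 li={d,f} lo={d,f}
  L3 li={d,f} lo={d,f}
  L4 li={d,f} lo={d,f,j}
  L5 li={d,f,j} lo={d,f,j}
  L6 li={d,f} lo={d,f}
  L7 li={d,f} lo={f,j}
  L8 li={f,j} lo=∅

Interference:
  d: {f,j}
  f: {d,h,j}
  h: {f,j}
  j: {d,f,h}

N(d) = ["f", "j"]

Answer: ["f", "j"]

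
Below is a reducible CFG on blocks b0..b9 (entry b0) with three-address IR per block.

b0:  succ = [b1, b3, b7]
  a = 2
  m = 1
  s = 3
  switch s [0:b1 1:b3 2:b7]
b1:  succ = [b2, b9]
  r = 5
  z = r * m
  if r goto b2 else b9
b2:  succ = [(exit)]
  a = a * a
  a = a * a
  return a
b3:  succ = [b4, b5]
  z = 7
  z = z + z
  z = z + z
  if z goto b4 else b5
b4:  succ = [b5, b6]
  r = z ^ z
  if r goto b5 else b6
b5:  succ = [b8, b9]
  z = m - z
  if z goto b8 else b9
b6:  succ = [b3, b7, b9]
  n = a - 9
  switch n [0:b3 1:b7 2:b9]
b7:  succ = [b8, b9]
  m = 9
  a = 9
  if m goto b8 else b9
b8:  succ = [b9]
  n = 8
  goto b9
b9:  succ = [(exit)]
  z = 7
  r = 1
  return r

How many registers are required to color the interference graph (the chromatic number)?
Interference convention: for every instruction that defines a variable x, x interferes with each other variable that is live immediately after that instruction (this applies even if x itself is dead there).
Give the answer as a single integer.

Answer: 4

Derivation:
def/use:
  b0: {a,m,s} / ∅
  b1: {r,z} / {m}
  b2: {a} / {a}
  b3: {z} / ∅
  b4: {r} / {z}
  b5: {z} / {m,z}
  b6: {n} / {a}
  b7: {a,m} / ∅
  b8: {n} / ∅
  b9: {r,z} / ∅

Backward fixpoint:
  b0 li=∅ lo={a,m}
  b1 li={a,m} lo={a}
  b2 li={a} lo=∅
  b3 li={a,m} lo={a,m,z}
  b4 li={a,m,z} lo={a,m,z}
  b5 li={m,z} lo=∅
  b6 li={a,m} lo={a,m}
  b7 li=∅ lo=∅
  b8 li=∅ lo=∅
  b9 li=∅ lo=∅

Interference:
  a — {m,n,r,s,z}
  m — {a,n,r,s,z}
  n — {a,m}
  r — {a,m,z}
  s — {a,m}
  z — {a,m,r}

Chromatic number:
  clique {a,m,r,z} ⇒ need ≥ 4
  4-colouring: c0={a}  c1={m}  c2={n,r,s}  c3={z}
  χ = 4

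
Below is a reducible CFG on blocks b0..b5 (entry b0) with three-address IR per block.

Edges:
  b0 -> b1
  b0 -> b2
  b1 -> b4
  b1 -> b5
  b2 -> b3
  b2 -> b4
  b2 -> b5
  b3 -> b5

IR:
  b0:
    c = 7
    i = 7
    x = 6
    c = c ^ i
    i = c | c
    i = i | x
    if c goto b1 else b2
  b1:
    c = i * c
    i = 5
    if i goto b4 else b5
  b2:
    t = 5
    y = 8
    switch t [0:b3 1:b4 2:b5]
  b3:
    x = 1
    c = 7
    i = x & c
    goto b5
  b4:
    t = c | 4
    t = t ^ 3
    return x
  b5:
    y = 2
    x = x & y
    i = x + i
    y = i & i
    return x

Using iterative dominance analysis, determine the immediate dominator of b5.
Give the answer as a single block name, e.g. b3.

idom tree: b1←b0 b2←b0 b3←b2 b4←b0 b5←b0
Dom at joins:
  b4: preds {b1,b2}: {b0,b1} ∩ {b0,b2} = {b0}; idom=b0
  b5: preds {b1,b2,b3}: {b0,b1} ∩ {b0,b2} ∩ {b0,b2,b3} = {b0}; idom=b0

idom(b5) = b0

Answer: b0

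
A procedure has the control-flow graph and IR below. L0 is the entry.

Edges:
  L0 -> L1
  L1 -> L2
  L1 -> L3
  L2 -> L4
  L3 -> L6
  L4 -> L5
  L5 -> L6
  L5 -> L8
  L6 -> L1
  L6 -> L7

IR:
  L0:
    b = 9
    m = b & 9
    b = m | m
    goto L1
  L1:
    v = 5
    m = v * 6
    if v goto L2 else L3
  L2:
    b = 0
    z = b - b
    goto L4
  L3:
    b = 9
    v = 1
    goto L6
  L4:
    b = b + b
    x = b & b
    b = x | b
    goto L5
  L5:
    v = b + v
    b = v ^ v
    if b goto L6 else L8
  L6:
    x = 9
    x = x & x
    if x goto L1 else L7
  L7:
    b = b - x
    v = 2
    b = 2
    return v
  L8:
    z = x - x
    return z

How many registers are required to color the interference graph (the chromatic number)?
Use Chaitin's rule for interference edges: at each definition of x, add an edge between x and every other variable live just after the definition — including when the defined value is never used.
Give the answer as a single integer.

Answer: 3

Derivation:
Block summaries:
  L0: {b,m} / ∅
  L1: {m,v} / ∅
  L2: {b,z} / ∅
  L3: {b,v} / ∅
  L4: {b,x} / {b}
  L5: {b,v} / {b,v}
  L6: {x} / ∅
  L7: {b,v} / {b,x}
  L8: {z} / {x}

Live sets:
  L0: in=∅ out=∅
  L1: in=∅ out={v}
  L2: in={v} out={b,v}
  L3: in=∅ out={b}
  L4: in={b,v} out={b,v,x}
  L5: in={b,v,x} out={b,x}
  L6: in={b} out={b,x}
  L7: in={b,x} out=∅
  L8: in={x} out=∅

Conflict graph:
  b↔{v,x,z}
  m↔{v}
  v↔{b,m,x,z}
  x↔{b,v}
  z↔{b,v}

Registers:
  clique {b,v,x} ⇒ need ≥ 3
  assign b→R1 m→R1 v→R0 x→R2 z→R2 — no edge inside a register ⇒ χ ≤ 3
  χ = 3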